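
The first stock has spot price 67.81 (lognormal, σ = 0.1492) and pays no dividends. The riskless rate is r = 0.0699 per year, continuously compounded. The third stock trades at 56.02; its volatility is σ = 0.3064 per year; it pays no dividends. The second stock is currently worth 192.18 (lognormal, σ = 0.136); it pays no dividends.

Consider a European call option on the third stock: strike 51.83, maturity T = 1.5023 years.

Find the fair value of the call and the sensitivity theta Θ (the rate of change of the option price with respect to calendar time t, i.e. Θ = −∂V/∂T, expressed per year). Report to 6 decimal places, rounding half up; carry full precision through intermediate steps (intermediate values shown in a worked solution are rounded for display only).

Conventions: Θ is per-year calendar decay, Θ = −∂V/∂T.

price = 13.200065
Θ = -4.239267

σ√T = 0.3064·√1.5023 = 0.375549
d₁ = (ln(S/K) + (r+σ²/2)T) / (σ√T) = (ln(56.02/51.83) + (0.0699+0.3064²/2)·1.5023) / 0.375549 = (0.077740 + 0.175529) / 0.375549 = 0.674396
d₂ = d₁ − σ√T = 0.674396 − 0.375549 = 0.298847
e^{−rT} = 0.900315
N(d₁) = 0.749970,  N(d₂) = 0.617472
Call price V = S·N(d₁) − K·e^{−rT}·N(d₂) = 42.013334 − 28.813269 = 13.200065
φ(d₁) = (1/√(2π))·e^{−d₁²/2} = 0.317797
Θ = −S·φ(d₁)·σ/(2√T) − r·K·e^{−rT}·N(d₂) = −2.225219 − 2.014048 = -4.239267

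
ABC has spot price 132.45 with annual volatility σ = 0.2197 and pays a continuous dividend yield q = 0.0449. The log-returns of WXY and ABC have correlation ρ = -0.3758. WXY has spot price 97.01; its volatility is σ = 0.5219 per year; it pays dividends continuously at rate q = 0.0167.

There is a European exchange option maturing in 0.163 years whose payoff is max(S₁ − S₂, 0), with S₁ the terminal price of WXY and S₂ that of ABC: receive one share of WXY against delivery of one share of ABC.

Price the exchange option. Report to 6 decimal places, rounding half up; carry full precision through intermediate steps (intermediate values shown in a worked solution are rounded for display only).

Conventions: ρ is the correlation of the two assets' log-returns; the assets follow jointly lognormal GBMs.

exchange price = 1.649246

σ_eff = √(σ₁² + σ₂² − 2ρσ₁σ₂) = √(0.5219² + 0.2197² − 2·-0.3758·0.5219·0.2197) = 0.637830
d₁ = (ln(S₁/S₂) + (q₂ − q₁ + σ_eff²/2)T) / (σ_eff√T) = (ln(97.01/132.45) + (0.0449 − 0.0167 + 0.203414)·0.163) / 0.257513 = -1.062620
d₂ = d₁ − σ_eff√T = -1.062620 − 0.257513 = -1.320132
N(d₁) = 0.143977,  N(d₂) = 0.093395
V = S₁·e^{−q₁T}·N(d₁) − S₂·e^{−q₂T}·N(d₂) = 13.929265 − 12.280019 = 1.649246
Key observation: no risk-free rate is needed — with the second asset as numeraire the exchange option is a call on the ratio S₁/S₂, and r cancels out of the value.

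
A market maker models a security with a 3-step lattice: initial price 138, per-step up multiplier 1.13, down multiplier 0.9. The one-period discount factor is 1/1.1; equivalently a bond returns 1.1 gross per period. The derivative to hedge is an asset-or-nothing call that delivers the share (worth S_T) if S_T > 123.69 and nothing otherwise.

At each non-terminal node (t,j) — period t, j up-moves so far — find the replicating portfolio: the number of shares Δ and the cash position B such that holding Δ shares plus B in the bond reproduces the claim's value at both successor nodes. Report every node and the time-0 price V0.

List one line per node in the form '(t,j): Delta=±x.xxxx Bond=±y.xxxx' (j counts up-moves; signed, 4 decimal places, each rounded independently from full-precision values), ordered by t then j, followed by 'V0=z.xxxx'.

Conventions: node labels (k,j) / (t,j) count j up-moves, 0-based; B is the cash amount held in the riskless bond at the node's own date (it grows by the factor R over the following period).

(0,0): Delta=1.0446 Bond=-6.3178
(1,0): Delta=1.4176 Bond=-53.2801
(1,1): Delta=1.0000 Bond=0.0000
(2,0): Delta=4.9130 Bond=-449.3291
(2,1): Delta=1.0000 Bond=0.0000
(2,2): Delta=1.0000 Bond=0.0000
V0=137.8323

Risk-neutral probability p* = (R−d)/(u−d) = (1.1−0.9)/(1.13−0.9) = 0.8696.
Expiry values: V(3,0)=0.0000, V(3,1)=126.3114, V(3,2)=158.5910, V(3,3)=199.1198
(2,0): S=111.7800. Δ = (V_up−V_dn)/(S_up−S_dn) = (126.3114−0.0000)/(126.3114−100.6020) = 4.9130. V = [p*·126.3114 + (1−p*)·0.0000]/1.1 = 99.8509. B = V − Δ·S = -449.3291.
(2,1): S=140.3460. Δ = (V_up−V_dn)/(S_up−S_dn) = (158.5910−126.3114)/(158.5910−126.3114) = 1.0000. V = [p*·158.5910 + (1−p*)·126.3114]/1.1 = 140.3460. B = V − Δ·S = 0.0000.
(2,2): S=176.2122. Δ = (V_up−V_dn)/(S_up−S_dn) = (199.1198−158.5910)/(199.1198−158.5910) = 1.0000. V = [p*·199.1198 + (1−p*)·158.5910]/1.1 = 176.2122. B = V − Δ·S = 0.0000.
(1,0): S=124.2000. Δ = (V_up−V_dn)/(S_up−S_dn) = (140.3460−99.8509)/(140.3460−111.7800) = 1.4176. V = [p*·140.3460 + (1−p*)·99.8509]/1.1 = 122.7855. B = V − Δ·S = -53.2801.
(1,1): S=155.9400. Δ = (V_up−V_dn)/(S_up−S_dn) = (176.2122−140.3460)/(176.2122−140.3460) = 1.0000. V = [p*·176.2122 + (1−p*)·140.3460]/1.1 = 155.9400. B = V − Δ·S = 0.0000.
(0,0): S=138.0000. Δ = (V_up−V_dn)/(S_up−S_dn) = (155.9400−122.7855)/(155.9400−124.2000) = 1.0446. V = [p*·155.9400 + (1−p*)·122.7855]/1.1 = 137.8323. B = V − Δ·S = -6.3178.
As a check, the time-0 holding Δ(0,0)·S0 + B(0,0) comes to 137.8323 — exactly V0.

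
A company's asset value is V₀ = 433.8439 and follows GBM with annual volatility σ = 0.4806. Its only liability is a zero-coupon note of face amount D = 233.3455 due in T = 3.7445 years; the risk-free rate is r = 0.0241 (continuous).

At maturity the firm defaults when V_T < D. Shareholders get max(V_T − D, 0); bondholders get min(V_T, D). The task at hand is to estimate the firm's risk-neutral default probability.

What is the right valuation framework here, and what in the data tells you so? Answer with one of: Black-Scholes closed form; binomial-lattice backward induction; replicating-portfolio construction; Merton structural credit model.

Key observation: assets follow a GBM and default happens iff V_T < 233.3455; valuing claims on that split (equity as a call, risky debt as the residual) is the structural model's definition.

framework: Merton structural credit model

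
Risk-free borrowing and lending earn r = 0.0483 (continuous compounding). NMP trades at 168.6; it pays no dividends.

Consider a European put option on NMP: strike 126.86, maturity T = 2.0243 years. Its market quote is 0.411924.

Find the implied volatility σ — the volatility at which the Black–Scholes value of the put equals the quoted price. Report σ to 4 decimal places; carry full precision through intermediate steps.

At σ = 0.1487 the Black–Scholes value reproduces the quote:
σ√T = 0.1487·√2.0243 = 0.211567
d₁ = (ln(S/K) + (r+σ²/2)T) / (σ√T) = (ln(168.6/126.86) + (0.0483+0.1487²/2)·2.0243) / 0.211567 = (0.284445 + 0.120154) / 0.211567 = 1.912390
d₂ = d₁ − σ√T = 1.912390 − 0.211567 = 1.700822
e^{−rT} = 0.906854
N(−d₁) = 0.027913,  N(−d₂) = 0.044488
V = K·e^{−rT}·N(−d₂) − S·N(−d₁) = 5.118076 − 4.706153 = 0.411924 (matching the quote); vega is positive throughout, so no other σ reproduces this price

sigma = 0.1487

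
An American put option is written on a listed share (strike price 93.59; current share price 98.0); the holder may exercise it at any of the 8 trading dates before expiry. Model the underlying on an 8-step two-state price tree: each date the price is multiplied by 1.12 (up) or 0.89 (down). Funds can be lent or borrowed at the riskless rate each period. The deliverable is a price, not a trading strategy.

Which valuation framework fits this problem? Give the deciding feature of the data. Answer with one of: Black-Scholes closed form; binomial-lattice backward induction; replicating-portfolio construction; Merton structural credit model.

framework: binomial-lattice backward induction

Key observation: early exercise of the strike-93.59 put must be checked at each of the 8 dates (spot 98), which forces a node-by-node comparison of intrinsic and continuation value backward from expiry.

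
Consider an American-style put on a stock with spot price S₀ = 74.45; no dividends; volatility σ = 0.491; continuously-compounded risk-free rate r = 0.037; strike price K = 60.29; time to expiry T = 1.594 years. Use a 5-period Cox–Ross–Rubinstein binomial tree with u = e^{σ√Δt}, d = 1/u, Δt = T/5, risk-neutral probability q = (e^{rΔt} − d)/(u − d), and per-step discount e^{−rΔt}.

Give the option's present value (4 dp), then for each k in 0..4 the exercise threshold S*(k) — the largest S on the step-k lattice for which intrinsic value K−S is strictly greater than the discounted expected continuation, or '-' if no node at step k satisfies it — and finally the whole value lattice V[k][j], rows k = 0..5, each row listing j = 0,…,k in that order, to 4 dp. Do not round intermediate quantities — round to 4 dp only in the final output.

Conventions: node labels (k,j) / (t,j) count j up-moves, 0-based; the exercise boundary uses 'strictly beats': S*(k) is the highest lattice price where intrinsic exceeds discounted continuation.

price = 8.8852
boundary = - - - 32.4090 42.7627
tree:
8.8852
13.4397 3.6023
19.7511 6.1485 0.6132
27.8810 10.4231 1.1328 0.0000
35.7278 17.5273 2.0926 0.0000 0.0000
41.6748 27.8810 3.8658 0.0000 0.0000 0.0000

params: Δt=0.31880 u=1.31947 d=0.75788 q=0.45226 e^(-rΔt)=0.98827
t_5 payoffs: 41.6748 27.8810 3.8658 0.0000 0.0000 0.0000
t_4: node(4,0) S=24.5622 payoff=35.7278 vs cont=35.0209 → 35.7278 [stop]  node(4,1) S=42.7627 payoff=17.5273 vs cont=16.8203 → 17.5273 [stop]  node(4,2) S=74.4500 payoff=0.0000 vs cont=2.0926 → 2.0926 [wait]  node(4,3) S=129.6176 payoff=0.0000 vs cont=0.0000 → 0.0000 [wait]  node(4,4) S=225.6644 payoff=0.0000 vs cont=0.0000 → 0.0000 [wait]  ⇒ S*(4)=42.7627
t_3: node(3,0) S=32.4090 payoff=27.8810 vs cont=27.1740 → 27.8810 [stop]  node(3,1) S=56.4242 payoff=3.8658 vs cont=10.4231 → 10.4231 [wait]  node(3,2) S=98.2346 payoff=0.0000 vs cont=1.1328 → 1.1328 [wait]  node(3,3) S=171.0265 payoff=0.0000 vs cont=0.0000 → 0.0000 [wait]  ⇒ S*(3)=32.4090
t_2: node(2,0) S=42.7627 payoff=17.5273 vs cont=19.7511 → 19.7511 [wait]  node(2,1) S=74.4500 payoff=0.0000 vs cont=6.1485 → 6.1485 [wait]  node(2,2) S=129.6176 payoff=0.0000 vs cont=0.6132 → 0.6132 [wait]  ⇒ S*(2)=-
t_1: node(1,0) S=56.4242 payoff=3.8658 vs cont=13.4397 → 13.4397 [wait]  node(1,1) S=98.2346 payoff=0.0000 vs cont=3.6023 → 3.6023 [wait]  ⇒ S*(1)=-
t_0: node(0,0) S=74.4500 payoff=0.0000 vs cont=8.8852 → 8.8852 [wait]  ⇒ S*(0)=-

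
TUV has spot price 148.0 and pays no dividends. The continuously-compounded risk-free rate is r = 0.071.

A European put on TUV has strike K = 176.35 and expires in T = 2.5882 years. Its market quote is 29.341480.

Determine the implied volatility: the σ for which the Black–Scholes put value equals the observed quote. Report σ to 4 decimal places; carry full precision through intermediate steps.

At σ = 0.3203 the Black–Scholes value reproduces the quote:
σ√T = 0.3203·√2.5882 = 0.515295
d₁ = (ln(S/K) + (r+σ²/2)T) / (σ√T) = (ln(148.0/176.35) + (0.071+0.3203²/2)·2.5882) / 0.515295 = (-0.175258 + 0.316527) / 0.515295 = 0.274150
d₂ = d₁ − σ√T = 0.274150 − 0.515295 = -0.241145
e^{−rT} = 0.832134
N(−d₁) = 0.391985,  N(−d₂) = 0.595278
V = K·e^{−rT}·N(−d₂) − S·N(−d₁) = 87.355197 − 58.013716 = 29.341480 (the observed quote) — the price is monotone increasing in volatility, hence this σ is the only solution

sigma = 0.3203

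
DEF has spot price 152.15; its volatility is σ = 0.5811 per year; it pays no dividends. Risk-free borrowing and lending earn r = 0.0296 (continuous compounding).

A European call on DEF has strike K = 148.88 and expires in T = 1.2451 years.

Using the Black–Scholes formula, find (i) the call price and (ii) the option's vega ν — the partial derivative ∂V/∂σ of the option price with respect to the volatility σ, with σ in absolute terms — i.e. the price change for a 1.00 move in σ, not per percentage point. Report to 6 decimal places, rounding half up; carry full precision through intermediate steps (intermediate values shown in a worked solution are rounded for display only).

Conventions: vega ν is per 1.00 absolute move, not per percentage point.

σ√T = 0.5811·√1.2451 = 0.648415
d₁ = (ln(S/K) + (r+σ²/2)T) / (σ√T) = (ln(152.15/148.88) + (0.0296+0.5811²/2)·1.2451) / 0.648415 = (0.021726 + 0.247076) / 0.648415 = 0.414553
d₂ = d₁ − σ√T = 0.414553 − 0.648415 = -0.233862
e^{−rT} = 0.963816
N(d₁) = 0.660765,  N(d₂) = 0.407546
Call price V = S·N(d₁) − K·e^{−rT}·N(d₂) = 100.535444 − 58.479961 = 42.055482
φ(d₁) = (1/√(2π))·e^{−d₁²/2} = 0.366094
ν = S·φ(d₁)·√T = 62.153634

price = 42.055482
ν = 62.153634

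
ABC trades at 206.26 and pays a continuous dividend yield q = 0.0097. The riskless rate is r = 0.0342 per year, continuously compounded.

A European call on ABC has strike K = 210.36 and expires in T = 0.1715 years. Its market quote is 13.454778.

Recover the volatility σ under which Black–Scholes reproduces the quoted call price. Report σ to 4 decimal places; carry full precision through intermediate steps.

sigma = 0.4383

At σ = 0.4383 the Black–Scholes value reproduces the quote:
σ√T = 0.4383·√0.1715 = 0.181511
d₁ = (ln(S/K) + (r−q+σ²/2)T) / (σ√T) = (ln(206.26/210.36) + (0.0342−0.0097+0.4383²/2)·0.1715) / 0.181511 = (-0.019683 + 0.020675) / 0.181511 = 0.005466
d₂ = d₁ − σ√T = 0.005466 − 0.181511 = -0.176046
e^{−rT} = 0.994152
e^{−qT} = 0.998338
N(d₁) = 0.502180,  N(d₂) = 0.430129
V = S·e^{−qT}·N(d₁) − K·e^{−rT}·N(d₂) = 103.407576 − 89.952799 = 13.454778 (the quoted price), and the Black–Scholes price is strictly increasing in σ, so σ is unique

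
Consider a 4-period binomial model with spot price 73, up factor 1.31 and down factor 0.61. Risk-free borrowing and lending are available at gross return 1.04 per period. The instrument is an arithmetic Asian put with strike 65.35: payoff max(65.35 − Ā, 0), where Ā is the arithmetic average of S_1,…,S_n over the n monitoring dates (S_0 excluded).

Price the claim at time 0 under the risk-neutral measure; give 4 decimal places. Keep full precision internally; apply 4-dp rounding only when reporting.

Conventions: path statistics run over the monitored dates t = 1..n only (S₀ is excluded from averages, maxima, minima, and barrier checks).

price = 6.9842

With p* = (R−d)/(u−d) = 0.6143, sum probability × payoff across the paths and divide by R^4.
Enumerate all 2^4 = 16 price paths (U = up ×1.31, D = down ×0.61); each path with k up-moves has probability p*^k·(1−p*)^(4−k).
DDDD: Ā=24.5926, payoff=40.7574, prob=0.022134
UDDD: Ā=52.8136, payoff=12.5364, prob=0.035251
DUDD: Ā=40.0386, payoff=25.3114, prob=0.035251
UUDD: Ā=85.9845, payoff=0.0000, prob=0.056140
DDUD: Ā=32.2459, payoff=33.1041, prob=0.035251
UDUD: Ā=69.2493, payoff=0.0000, prob=0.056140
DUUD: Ā=56.4743, payoff=8.8757, prob=0.056140
UUUD: Ā=121.2809, payoff=0.0000, prob=0.089408
DDDU: Ā=27.4923, payoff=37.8577, prob=0.035251
UDDU: Ā=59.0408, payoff=6.3092, prob=0.056140
DUDU: Ā=46.2658, payoff=19.0842, prob=0.056140
UUDU: Ā=99.3577, payoff=0.0000, prob=0.089408
DDUU: Ā=38.4730, payoff=26.8770, prob=0.056140
UDUU: Ā=82.6224, payoff=0.0000, prob=0.089408
DUUU: Ā=69.8474, payoff=0.0000, prob=0.089408
UUUU: Ā=150.0002, payoff=0.0000, prob=0.142391
Price = Σ prob·payoff / R^4 = 8.170486 / 1.169859 = 6.9842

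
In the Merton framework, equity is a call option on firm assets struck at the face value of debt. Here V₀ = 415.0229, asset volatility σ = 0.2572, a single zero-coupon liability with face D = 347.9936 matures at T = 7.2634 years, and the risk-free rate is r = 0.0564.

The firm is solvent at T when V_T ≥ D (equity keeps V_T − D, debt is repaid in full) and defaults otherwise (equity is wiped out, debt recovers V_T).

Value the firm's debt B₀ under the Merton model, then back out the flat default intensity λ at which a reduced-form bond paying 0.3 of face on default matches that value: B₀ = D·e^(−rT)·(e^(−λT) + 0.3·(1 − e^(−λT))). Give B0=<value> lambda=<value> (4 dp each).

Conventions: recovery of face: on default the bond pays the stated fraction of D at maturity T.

Equity is a call on the firm's assets struck at D = 347.9936:
d₁ = [ln(V₀/D) + (r + σ²/2)T] / (σ√T)
   = [ln(415.0229/347.9936) + (0.0564 + 0.5·0.2572²)·7.2634] / (0.2572·√7.2634)
   = [0.176150 + 0.649899] / 0.693172 = 1.191694
d₂ = d₁ − σ√T = 1.191694 − 0.693172 = 0.498522
N(d₁) = 0.883309,  N(d₂) = 0.690942,  e^(−rT) = 0.663879
E₀ = V₀·N(d₁) − D·e^(−rT)·N(d₂)
   = 415.0229·0.883309 − 347.9936·0.663879·0.690942 = 206.968370
B₀ = V₀ − E₀ = 415.0229 − 206.968370 = 208.054530
e^(−λT) = (B₀·e^(rT)/D − 0.3)/(1 − 0.3) = (208.0545·1.506299/347.9936 − 0.3)/0.7 = 0.85795601
λ = −ln(0.85795601)/7.2634 = 0.021092

B0=208.0545 lambda=0.0211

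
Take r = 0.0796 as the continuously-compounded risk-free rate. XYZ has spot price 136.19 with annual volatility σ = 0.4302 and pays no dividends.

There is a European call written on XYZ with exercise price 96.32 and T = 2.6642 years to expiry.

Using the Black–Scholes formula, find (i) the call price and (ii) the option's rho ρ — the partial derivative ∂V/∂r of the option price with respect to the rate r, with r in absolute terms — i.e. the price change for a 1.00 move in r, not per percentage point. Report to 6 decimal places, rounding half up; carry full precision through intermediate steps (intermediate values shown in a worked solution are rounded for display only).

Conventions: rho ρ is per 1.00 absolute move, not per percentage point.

σ√T = 0.4302·√2.6642 = 0.702189
d₁ = (ln(S/K) + (r+σ²/2)T) / (σ√T) = (ln(136.19/96.32) + (0.0796+0.4302²/2)·2.6642) / 0.702189 = (0.346375 + 0.458605) / 0.702189 = 1.146387
d₂ = d₁ − σ√T = 1.146387 − 0.702189 = 0.444198
e^{−rT} = 0.808908
N(d₁) = 0.874182,  N(d₂) = 0.671550
Call price V = S·N(d₁) − K·e^{−rT}·N(d₂) = 119.054903 − 52.323171 = 66.731732
ρ = K·T·e^{−rT}·N(d₂) = 139.399391

price = 66.731732
ρ = 139.399391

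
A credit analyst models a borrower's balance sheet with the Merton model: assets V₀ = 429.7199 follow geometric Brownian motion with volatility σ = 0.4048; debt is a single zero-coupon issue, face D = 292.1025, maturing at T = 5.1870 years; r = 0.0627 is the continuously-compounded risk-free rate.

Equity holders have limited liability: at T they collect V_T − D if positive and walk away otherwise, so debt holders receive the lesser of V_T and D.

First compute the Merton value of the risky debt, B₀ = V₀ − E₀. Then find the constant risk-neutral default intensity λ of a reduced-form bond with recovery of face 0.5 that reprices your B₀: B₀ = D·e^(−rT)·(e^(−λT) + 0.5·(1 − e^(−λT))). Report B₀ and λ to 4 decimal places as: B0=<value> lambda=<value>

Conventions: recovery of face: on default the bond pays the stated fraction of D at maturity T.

Apply the equity-as-call identities (strike 292.1025, horizon 5.1870 years):
d₁ = [ln(V₀/D) + (r + σ²/2)T] / (σ√T)
   = [ln(429.7199/292.1025) + (0.0627 + 0.5·0.4048²)·5.1870] / (0.4048·√5.1870)
   = [0.386029 + 0.750204] / 0.921931 = 1.232448
d₂ = d₁ − σ√T = 1.232448 − 0.921931 = 0.310517
N(d₁) = 0.891109,  N(d₂) = 0.621916,  e^(−rT) = 0.722365
E₀ = V₀·N(d₁) − D·e^(−rT)·N(d₂)
   = 429.7199·0.891109 − 292.1025·0.722365·0.621916 = 251.700208
B₀ = V₀ − E₀ = 429.7199 − 251.700208 = 178.019692
e^(−λT) = (B₀·e^(rT)/D − 0.5)/(1 − 0.5) = (178.0197·1.384342/292.1025 − 0.5)/0.5 = 0.68735385
λ = −ln(0.68735385)/5.1870 = 0.072278

B0=178.0197 lambda=0.0723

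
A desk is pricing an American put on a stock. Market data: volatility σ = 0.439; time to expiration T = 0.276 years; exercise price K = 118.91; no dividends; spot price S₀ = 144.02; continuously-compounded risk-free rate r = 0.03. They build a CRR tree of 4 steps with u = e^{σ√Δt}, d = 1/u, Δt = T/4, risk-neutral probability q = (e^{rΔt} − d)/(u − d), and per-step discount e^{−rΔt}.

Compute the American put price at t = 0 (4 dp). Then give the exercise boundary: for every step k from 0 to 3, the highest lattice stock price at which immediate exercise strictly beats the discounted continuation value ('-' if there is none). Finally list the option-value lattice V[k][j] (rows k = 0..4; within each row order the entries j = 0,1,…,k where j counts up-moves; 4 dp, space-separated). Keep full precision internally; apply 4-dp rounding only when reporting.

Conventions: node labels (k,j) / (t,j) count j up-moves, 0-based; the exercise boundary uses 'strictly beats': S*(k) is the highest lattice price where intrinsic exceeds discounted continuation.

price = 3.2883
boundary = - - - 101.9013
tree:
3.2883
5.7516 0.6357
9.9553 1.2254 0.0000
17.0087 2.3622 0.0000 0.0000
28.1073 4.5535 0.0000 0.0000 0.0000

params: Δt=0.06900 u=1.12223 d=0.89108 q=0.48017 e^(-rΔt)=0.99793
t_4 payoffs: 28.1073 4.5535 0.0000 0.0000 0.0000
t_3: node(3,0) S=101.9013 payoff=17.0087 vs cont=16.7628 → 17.0087 [stop]  node(3,1) S=128.3340 payoff=0.0000 vs cont=2.3622 → 2.3622 [wait]  node(3,2) S=161.6233 payoff=0.0000 vs cont=0.0000 → 0.0000 [wait]  node(3,3) S=203.5476 payoff=0.0000 vs cont=0.0000 → 0.0000 [wait]  ⇒ S*(3)=101.9013
t_2: node(2,0) S=114.3565 payoff=4.5535 vs cont=9.9553 → 9.9553 [wait]  node(2,1) S=144.0200 payoff=0.0000 vs cont=1.2254 → 1.2254 [wait]  node(2,2) S=181.3781 payoff=0.0000 vs cont=0.0000 → 0.0000 [wait]  ⇒ S*(2)=-
t_1: node(1,0) S=128.3340 payoff=0.0000 vs cont=5.7516 → 5.7516 [wait]  node(1,1) S=161.6233 payoff=0.0000 vs cont=0.6357 → 0.6357 [wait]  ⇒ S*(1)=-
t_0: node(0,0) S=144.0200 payoff=0.0000 vs cont=3.2883 → 3.2883 [wait]  ⇒ S*(0)=-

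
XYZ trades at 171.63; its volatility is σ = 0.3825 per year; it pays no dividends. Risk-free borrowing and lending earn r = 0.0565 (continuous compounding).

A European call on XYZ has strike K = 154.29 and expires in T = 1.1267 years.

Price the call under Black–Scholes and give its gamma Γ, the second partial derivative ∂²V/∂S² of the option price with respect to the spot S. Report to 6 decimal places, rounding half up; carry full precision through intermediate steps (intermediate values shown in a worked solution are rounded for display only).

σ√T = 0.3825·√1.1267 = 0.406009
d₁ = (ln(S/K) + (r+σ²/2)T) / (σ√T) = (ln(171.63/154.29) + (0.0565+0.3825²/2)·1.1267) / 0.406009 = (0.106507 + 0.146080) / 0.406009 = 0.622122
d₂ = d₁ − σ√T = 0.622122 − 0.406009 = 0.216113
e^{−rT} = 0.938325
N(d₁) = 0.733069,  N(d₂) = 0.585550
Call price V = S·N(d₁) − K·e^{−rT}·N(d₂) = 125.816681 − 84.772589 = 41.044092
φ(d₁) = (1/√(2π))·e^{−d₁²/2} = 0.328750
Γ = φ(d₁) / (S·σ·√T) = 0.004718

price = 41.044092
Γ = 0.004718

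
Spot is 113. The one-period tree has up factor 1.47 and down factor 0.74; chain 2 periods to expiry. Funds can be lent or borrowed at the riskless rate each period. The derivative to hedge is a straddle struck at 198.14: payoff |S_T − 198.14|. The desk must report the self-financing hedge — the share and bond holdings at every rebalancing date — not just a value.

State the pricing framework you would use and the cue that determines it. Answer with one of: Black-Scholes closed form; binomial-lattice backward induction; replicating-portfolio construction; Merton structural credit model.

Key observation: since the answer must list Δ and B at each node of the 1.47/0.74 lattice on 113, the replicating-portfolio method — solving the two-state system at every node — is the one that applies.

framework: replicating-portfolio construction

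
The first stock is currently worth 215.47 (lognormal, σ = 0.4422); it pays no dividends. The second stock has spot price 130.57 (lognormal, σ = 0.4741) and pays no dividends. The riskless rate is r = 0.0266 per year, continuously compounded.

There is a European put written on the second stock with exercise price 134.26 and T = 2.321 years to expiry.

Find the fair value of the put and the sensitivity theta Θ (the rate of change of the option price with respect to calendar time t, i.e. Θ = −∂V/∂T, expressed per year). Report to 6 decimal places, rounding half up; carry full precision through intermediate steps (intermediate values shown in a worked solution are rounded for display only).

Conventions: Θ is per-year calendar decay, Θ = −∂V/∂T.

price = 34.072379
Θ = -5.364818

σ√T = 0.4741·√2.321 = 0.722283
d₁ = (ln(S/K) + (r+σ²/2)T) / (σ√T) = (ln(130.57/134.26) + (0.0266+0.4741²/2)·2.321) / 0.722283 = (-0.027869 + 0.322585) / 0.722283 = 0.408034
d₂ = d₁ − σ√T = 0.408034 − 0.722283 = -0.314249
e^{−rT} = 0.940129
N(−d₁) = 0.341624,  N(−d₂) = 0.623334
Put price V = K·e^{−rT}·N(−d₂) − S·N(−d₁) = 78.678253 − 44.605874 = 34.072379
φ(d₁) = (1/√(2π))·e^{−d₁²/2} = 0.367077
Θ = −S·φ(d₁)·σ/(2√T) + r·K·e^{−rT}·N(−d₂) = −7.457660 + 2.092842 = -5.364818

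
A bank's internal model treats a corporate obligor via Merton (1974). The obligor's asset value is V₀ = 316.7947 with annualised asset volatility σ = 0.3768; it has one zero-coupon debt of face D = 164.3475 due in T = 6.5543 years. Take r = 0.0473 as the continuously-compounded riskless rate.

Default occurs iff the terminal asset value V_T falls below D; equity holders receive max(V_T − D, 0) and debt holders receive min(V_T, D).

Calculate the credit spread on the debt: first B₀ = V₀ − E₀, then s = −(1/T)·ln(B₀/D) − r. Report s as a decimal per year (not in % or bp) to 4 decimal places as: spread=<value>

Apply the equity-as-call identities (strike 164.3475, horizon 6.5543 years):
d₁ = [ln(V₀/D) + (r + σ²/2)T] / (σ√T)
   = [ln(316.7947/164.3475) + (0.0473 + 0.5·0.3768²)·6.5543] / (0.3768·√6.5543)
   = [0.656271 + 0.775302] / 0.964660 = 1.484019
d₂ = d₁ − σ√T = 1.484019 − 0.964660 = 0.519360
N(d₁) = 0.931098,  N(d₂) = 0.698245,  e^(−rT) = 0.733433
E₀ = V₀·N(d₁) − D·e^(−rT)·N(d₂)
   = 316.7947·0.931098 − 164.3475·0.733433·0.698245 = 210.801910
B₀ = V₀ − E₀ = 316.7947 − 210.801910 = 105.992790
spread = −(1/T)·ln(B₀/D) − r = −(1/6.5543)·ln(105.992790/164.3475) − 0.0473 = 0.01961973

spread=0.0196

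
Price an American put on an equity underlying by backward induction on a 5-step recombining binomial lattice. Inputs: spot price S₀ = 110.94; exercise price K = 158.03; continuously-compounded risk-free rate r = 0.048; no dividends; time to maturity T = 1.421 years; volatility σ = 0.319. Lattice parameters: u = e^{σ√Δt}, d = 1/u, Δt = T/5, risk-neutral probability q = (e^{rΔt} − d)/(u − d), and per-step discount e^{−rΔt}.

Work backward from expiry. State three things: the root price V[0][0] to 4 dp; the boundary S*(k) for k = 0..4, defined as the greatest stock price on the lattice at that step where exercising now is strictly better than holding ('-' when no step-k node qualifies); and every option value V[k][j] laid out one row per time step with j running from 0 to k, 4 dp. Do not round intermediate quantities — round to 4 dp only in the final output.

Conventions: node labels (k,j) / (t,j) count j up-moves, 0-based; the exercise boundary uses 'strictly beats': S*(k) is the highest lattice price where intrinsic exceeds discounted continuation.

params: Δt=0.28420 u=1.18538 d=0.84361 q=0.49778 e^(-rΔt)=0.98645
t_5 payoffs: 110.6269 91.4231 64.4395 26.5244 0.0000 0.0000
t_4: node(4,0) S=56.1906 payoff=101.8394 vs cont=99.6983 → 101.8394 [stop]  node(4,1) S=78.9543 payoff=79.0757 vs cont=76.9346 → 79.0757 [stop]  node(4,2) S=110.9400 payoff=47.0900 vs cont=44.9489 → 47.0900 [stop]  node(4,3) S=155.8837 payoff=2.1463 vs cont=13.1407 → 13.1407 [wait]  node(4,4) S=219.0347 payoff=0.0000 vs cont=0.0000 → 0.0000 [wait]  ⇒ S*(4)=110.9400
t_3: node(3,0) S=66.6069 payoff=91.4231 vs cont=89.2819 → 91.4231 [stop]  node(3,1) S=93.5905 payoff=64.4395 vs cont=62.2983 → 64.4395 [stop]  node(3,2) S=131.5056 payoff=26.5244 vs cont=29.7818 → 29.7818 [wait]  node(3,3) S=184.7808 payoff=0.0000 vs cont=6.5101 → 6.5101 [wait]  ⇒ S*(3)=93.5905
t_2: node(2,0) S=78.9543 payoff=79.0757 vs cont=76.9346 → 79.0757 [stop]  node(2,1) S=110.9400 payoff=47.0900 vs cont=46.5484 → 47.0900 [stop]  node(2,2) S=155.8837 payoff=2.1463 vs cont=17.9512 → 17.9512 [wait]  ⇒ S*(2)=110.9400
t_1: node(1,0) S=93.5905 payoff=64.4395 vs cont=62.2983 → 64.4395 [stop]  node(1,1) S=131.5056 payoff=26.5244 vs cont=32.1439 → 32.1439 [wait]  ⇒ S*(1)=93.5905
t_0: node(0,0) S=110.9400 payoff=47.0900 vs cont=47.7082 → 47.7082 [wait]  ⇒ S*(0)=-

price = 47.7082
boundary = - 93.5905 110.9400 93.5905 110.9400
tree:
47.7082
64.4395 32.1439
79.0757 47.0900 17.9512
91.4231 64.4395 29.7818 6.5101
101.8394 79.0757 47.0900 13.1407 0.0000
110.6269 91.4231 64.4395 26.5244 0.0000 0.0000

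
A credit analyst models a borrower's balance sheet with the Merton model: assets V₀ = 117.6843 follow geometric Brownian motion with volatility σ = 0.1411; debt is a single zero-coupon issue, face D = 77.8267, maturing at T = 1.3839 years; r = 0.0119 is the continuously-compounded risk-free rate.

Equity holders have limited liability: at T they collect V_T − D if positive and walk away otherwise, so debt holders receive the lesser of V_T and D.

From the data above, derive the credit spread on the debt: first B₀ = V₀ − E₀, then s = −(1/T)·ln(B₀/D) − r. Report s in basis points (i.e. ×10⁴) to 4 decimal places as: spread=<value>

spread=2.2378

Work the structural quantities from V₀ = 117.6843 against face 77.8267:
d₁ = [ln(V₀/D) + (r + σ²/2)T] / (σ√T)
   = [ln(117.6843/77.8267) + (0.0119 + 0.5·0.1411²)·1.3839] / (0.1411·√1.3839)
   = [0.413521 + 0.030245] / 0.165989 = 2.673464
d₂ = d₁ − σ√T = 2.673464 − 0.165989 = 2.507475
N(d₁) = 0.996246,  N(d₂) = 0.993920,  e^(−rT) = 0.983666
E₀ = V₀·N(d₁) − D·e^(−rT)·N(d₂)
   = 117.6843·0.996246 − 77.8267·0.983666·0.993920 = 41.152491
B₀ = V₀ − E₀ = 117.6843 − 41.152491 = 76.531809
spread = −(1/T)·ln(B₀/D) − r = −(1/1.3839)·ln(76.531809/77.8267) − 0.0119 = 0.00022378
in basis points: 0.00022378 × 10⁴ = 2.2378 bp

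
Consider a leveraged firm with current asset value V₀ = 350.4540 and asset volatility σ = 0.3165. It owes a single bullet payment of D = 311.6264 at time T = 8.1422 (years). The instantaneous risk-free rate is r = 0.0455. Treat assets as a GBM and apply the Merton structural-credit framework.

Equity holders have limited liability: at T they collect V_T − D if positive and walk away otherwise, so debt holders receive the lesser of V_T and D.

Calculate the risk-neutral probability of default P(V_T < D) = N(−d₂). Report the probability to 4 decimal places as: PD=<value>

Work the structural quantities from V₀ = 350.4540 against face 311.6264:
d₁ = [ln(V₀/D) + (r + σ²/2)T] / (σ√T)
   = [ln(350.4540/311.6264) + (0.0455 + 0.5·0.3165²)·8.1422] / (0.3165·√8.1422)
   = [0.117424 + 0.778281] / 0.903118 = 0.991792
d₂ = d₁ − σ√T = 0.991792 − 0.903118 = 0.088674
risk-neutral PD = N(−d₂) = N(-0.088674) = 0.464670

PD=0.4647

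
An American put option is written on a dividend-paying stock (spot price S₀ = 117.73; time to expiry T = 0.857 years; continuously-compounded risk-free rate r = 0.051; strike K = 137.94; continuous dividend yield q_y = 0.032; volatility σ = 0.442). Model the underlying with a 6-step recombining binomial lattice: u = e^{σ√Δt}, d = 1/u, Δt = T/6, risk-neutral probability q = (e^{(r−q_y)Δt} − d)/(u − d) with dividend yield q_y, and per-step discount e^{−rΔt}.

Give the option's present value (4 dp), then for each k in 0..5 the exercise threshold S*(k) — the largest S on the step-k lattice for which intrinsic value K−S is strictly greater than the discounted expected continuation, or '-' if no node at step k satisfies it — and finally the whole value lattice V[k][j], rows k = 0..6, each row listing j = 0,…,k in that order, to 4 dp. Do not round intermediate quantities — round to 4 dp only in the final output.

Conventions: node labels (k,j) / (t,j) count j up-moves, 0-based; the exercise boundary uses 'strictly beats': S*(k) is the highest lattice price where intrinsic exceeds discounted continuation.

Δt=0.14283  u=1.18181  d=0.84616  q=0.46643  discount=0.99274
step 6 (expiry): payoffs max(K−S,0) = 94.7281 77.5871 53.6468 20.2100 0.0000 0.0000 0.0000
step 5: (k=5,j=0): S=51.0682, K−S=86.8718, hold=86.1035 ⇒ V=86.8718 exercise | (k=5,j=1): S=71.3256, K−S=66.6144, hold=65.9385 ⇒ V=66.6144 exercise | (k=5,j=2): S=99.6185, K−S=38.3215, hold=37.7747 ⇒ V=38.3215 exercise | (k=5,j=3): S=139.1344, K−S=0.0000, hold=10.7052 ⇒ V=10.7052 continue | (k=5,j=4): S=194.3252, K−S=0.0000, hold=0.0000 ⇒ V=0.0000 continue | (k=5,j=5): S=271.4087, K−S=0.0000, hold=0.0000 ⇒ V=0.0000 continue  boundary S*=99.6185
step 4: (k=4,j=0): S=60.3529, K−S=77.5871, hold=76.8612 ⇒ V=77.5871 exercise | (k=4,j=1): S=84.2932, K−S=53.6468, hold=53.0300 ⇒ V=53.6468 exercise | (k=4,j=2): S=117.7300, K−S=20.2100, hold=25.2557 ⇒ V=25.2557 continue | (k=4,j=3): S=164.4303, K−S=0.0000, hold=5.6705 ⇒ V=5.6705 continue | (k=4,j=4): S=229.6553, K−S=0.0000, hold=0.0000 ⇒ V=0.0000 continue  boundary S*=84.2932
step 3: (k=3,j=0): S=71.3256, K−S=66.6144, hold=65.9385 ⇒ V=66.6144 exercise | (k=3,j=1): S=99.6185, K−S=38.3215, hold=40.1111 ⇒ V=40.1111 continue | (k=3,j=2): S=139.1344, K−S=0.0000, hold=16.0035 ⇒ V=16.0035 continue | (k=3,j=3): S=194.3252, K−S=0.0000, hold=3.0036 ⇒ V=3.0036 continue  boundary S*=71.3256
step 2: (k=2,j=0): S=84.2932, K−S=53.6468, hold=53.8587 ⇒ V=53.8587 continue | (k=2,j=1): S=117.7300, K−S=20.2100, hold=28.6570 ⇒ V=28.6570 continue | (k=2,j=2): S=164.4303, K−S=0.0000, hold=9.8678 ⇒ V=9.8678 continue  boundary S*=-
step 1: (k=1,j=0): S=99.6185, K−S=38.3215, hold=41.7982 ⇒ V=41.7982 continue | (k=1,j=1): S=139.1344, K−S=0.0000, hold=19.7488 ⇒ V=19.7488 continue  boundary S*=-
step 0: (k=0,j=0): S=117.7300, K−S=20.2100, hold=31.2849 ⇒ V=31.2849 continue  boundary S*=-

price = 31.2849
boundary = - - - 71.3256 84.2932 99.6185
tree:
31.2849
41.7982 19.7488
53.8587 28.6570 9.8678
66.6144 40.1111 16.0035 3.0036
77.5871 53.6468 25.2557 5.6705 0.0000
86.8718 66.6144 38.3215 10.7052 0.0000 0.0000
94.7281 77.5871 53.6468 20.2100 0.0000 0.0000 0.0000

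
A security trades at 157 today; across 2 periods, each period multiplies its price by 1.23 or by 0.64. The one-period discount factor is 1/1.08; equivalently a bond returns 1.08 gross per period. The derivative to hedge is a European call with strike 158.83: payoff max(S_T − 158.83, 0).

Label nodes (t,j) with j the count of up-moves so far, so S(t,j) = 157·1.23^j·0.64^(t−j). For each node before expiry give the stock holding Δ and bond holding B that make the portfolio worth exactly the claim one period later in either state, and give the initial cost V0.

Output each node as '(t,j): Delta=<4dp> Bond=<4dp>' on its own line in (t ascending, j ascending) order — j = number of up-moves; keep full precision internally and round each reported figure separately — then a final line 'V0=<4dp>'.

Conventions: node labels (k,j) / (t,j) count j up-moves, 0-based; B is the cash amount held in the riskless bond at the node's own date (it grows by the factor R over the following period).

(0,0): Delta=0.5866 Bond=-54.5795
(1,0): Delta=0.0000 Bond=0.0000
(1,1): Delta=0.6907 Bond=-79.0411
V0=37.5234

Arbitrage-free pricing uses the up-move probability p* = (R−d)/(u−d) = 0.7458, discounting each step at R = 1.08.
Terminal payoffs: V(2,0)=0.0000, V(2,1)=0.0000, V(2,2)=78.6953
Node (1,0) S=100.4800: V=(p*·0.0000+(1−p*)·0.0000)/1.08=0.0000; Δ=(0.0000−0.0000)/(123.5904−64.3072)=0.0000; B=V−Δ·S=0.0000
Node (1,1) S=193.1100: V=(p*·78.6953+(1−p*)·0.0000)/1.08=54.3408; Δ=(78.6953−0.0000)/(237.5253−123.5904)=0.6907; B=V−Δ·S=-79.0411
Node (0,0) S=157.0000: V=(p*·54.3408+(1−p*)·0.0000)/1.08=37.5234; Δ=(54.3408−0.0000)/(193.1100−100.4800)=0.5866; B=V−Δ·S=-54.5795
As a check, the time-0 holding Δ(0,0)·S0 + B(0,0) comes to 37.5234 — exactly V0.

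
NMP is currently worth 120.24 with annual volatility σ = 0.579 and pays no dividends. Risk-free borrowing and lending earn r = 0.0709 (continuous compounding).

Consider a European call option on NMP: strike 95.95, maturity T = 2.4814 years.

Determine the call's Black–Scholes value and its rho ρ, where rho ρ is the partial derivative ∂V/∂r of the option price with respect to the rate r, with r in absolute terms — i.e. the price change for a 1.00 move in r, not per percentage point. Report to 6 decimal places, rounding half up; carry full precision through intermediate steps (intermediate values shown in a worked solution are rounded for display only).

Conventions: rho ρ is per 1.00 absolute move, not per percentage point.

price = 58.260737
ρ = 98.587882

σ√T = 0.579·√2.4814 = 0.912067
d₁ = (ln(S/K) + (r+σ²/2)T) / (σ√T) = (ln(120.24/95.95) + (0.0709+0.579²/2)·2.4814) / 0.912067 = (0.225663 + 0.591865) / 0.912067 = 0.896345
d₂ = d₁ − σ√T = 0.896345 − 0.912067 = -0.015722
e^{−rT} = 0.838676
N(d₁) = 0.814966,  N(d₂) = 0.493728
Call price V = S·N(d₁) − K·e^{−rT}·N(d₂) = 97.991487 − 39.730750 = 58.260737
ρ = K·T·e^{−rT}·N(d₂) = 98.587882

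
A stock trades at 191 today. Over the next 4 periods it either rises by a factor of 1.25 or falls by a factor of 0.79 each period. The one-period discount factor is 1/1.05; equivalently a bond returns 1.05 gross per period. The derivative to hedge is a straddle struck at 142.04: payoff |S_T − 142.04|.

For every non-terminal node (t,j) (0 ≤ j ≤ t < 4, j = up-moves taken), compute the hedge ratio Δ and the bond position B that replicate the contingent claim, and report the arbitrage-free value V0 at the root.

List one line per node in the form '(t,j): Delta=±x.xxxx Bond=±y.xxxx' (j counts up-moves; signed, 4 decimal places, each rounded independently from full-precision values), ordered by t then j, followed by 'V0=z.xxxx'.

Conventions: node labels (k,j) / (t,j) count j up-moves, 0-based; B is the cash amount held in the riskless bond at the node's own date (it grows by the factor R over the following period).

Arbitrage-free pricing uses the up-move probability p* = (R−d)/(u−d) = 0.5652, discounting each step at R = 1.05.
Terminal payoffs: V(4,0)=67.6453, V(4,1)=24.3269, V(4,2)=44.2148, V(4,3)=152.6670, V(4,4)=324.2686
Node (3,0) S=94.1704: V=(p*·24.3269+(1−p*)·67.6453)/1.05=41.1057; Δ=(24.3269−67.6453)/(117.7131−74.3947)=-1.0000; B=V−Δ·S=135.2762
Node (3,1) S=149.0039: V=(p*·44.2148+(1−p*)·24.3269)/1.05=33.8742; Δ=(44.2148−24.3269)/(186.2548−117.7131)=0.2902; B=V−Δ·S=-9.3604
Node (3,2) S=235.7656: V=(p*·152.6670+(1−p*)·44.2148)/1.05=100.4894; Δ=(152.6670−44.2148)/(294.7070−186.2548)=1.0000; B=V−Δ·S=-135.2762
Node (3,3) S=373.0469: V=(p*·324.2686+(1−p*)·152.6670)/1.05=237.7707; Δ=(324.2686−152.6670)/(466.3086−294.7070)=1.0000; B=V−Δ·S=-135.2762
Node (2,0) S=119.2031: V=(p*·33.8742+(1−p*)·41.1057)/1.05=35.2556; Δ=(33.8742−41.1057)/(149.0039−94.1704)=-0.1319; B=V−Δ·S=50.9763
Node (2,1) S=188.6125: V=(p*·100.4894+(1−p*)·33.8742)/1.05=68.1203; Δ=(100.4894−33.8742)/(235.7656−149.0039)=0.7678; B=V−Δ·S=-76.6954
Node (2,2) S=298.4375: V=(p*·237.7707+(1−p*)·100.4894)/1.05=169.6030; Δ=(237.7707−100.4894)/(373.0469−235.7656)=1.0000; B=V−Δ·S=-128.8345
Node (1,0) S=150.8900: V=(p*·68.1203+(1−p*)·35.2556)/1.05=51.2679; Δ=(68.1203−35.2556)/(188.6125−119.2031)=0.4735; B=V−Δ·S=-20.1771
Node (1,1) S=238.7500: V=(p*·169.6030+(1−p*)·68.1203)/1.05=119.5049; Δ=(169.6030−68.1203)/(298.4375−188.6125)=0.9240; B=V−Δ·S=-101.1098
Node (0,0) S=191.0000: V=(p*·119.5049+(1−p*)·51.2679)/1.05=85.5587; Δ=(119.5049−51.2679)/(238.7500−150.8900)=0.7767; B=V−Δ·S=-62.7826
Verification: the root portfolio costs Δ(0,0)·S0 + B(0,0) = 85.5587, matching V0.

(0,0): Delta=0.7767 Bond=-62.7826
(1,0): Delta=0.4735 Bond=-20.1771
(1,1): Delta=0.9240 Bond=-101.1098
(2,0): Delta=-0.1319 Bond=50.9763
(2,1): Delta=0.7678 Bond=-76.6954
(2,2): Delta=1.0000 Bond=-128.8345
(3,0): Delta=-1.0000 Bond=135.2762
(3,1): Delta=0.2902 Bond=-9.3604
(3,2): Delta=1.0000 Bond=-135.2762
(3,3): Delta=1.0000 Bond=-135.2762
V0=85.5587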